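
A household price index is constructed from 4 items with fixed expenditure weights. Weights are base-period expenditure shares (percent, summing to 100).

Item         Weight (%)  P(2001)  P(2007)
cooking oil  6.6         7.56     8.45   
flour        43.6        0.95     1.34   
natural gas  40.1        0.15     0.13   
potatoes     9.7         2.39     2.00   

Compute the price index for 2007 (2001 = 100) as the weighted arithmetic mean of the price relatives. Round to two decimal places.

cooking oil: 6.6 × (8.45/7.56) = 6.6 × 1.117725 = 7.3770
flour: 43.6 × (1.34/0.95) = 43.6 × 1.410526 = 61.4989
natural gas: 40.1 × (0.13/0.15) = 40.1 × 0.866667 = 34.7533
potatoes: 9.7 × (2.00/2.39) = 9.7 × 0.836820 = 8.1172
Index = Σ wᵢ·(p₁ᵢ/p₀ᵢ) = 7.3770 + 61.4989 + 34.7533 + 8.1172 = 111.7464

111.75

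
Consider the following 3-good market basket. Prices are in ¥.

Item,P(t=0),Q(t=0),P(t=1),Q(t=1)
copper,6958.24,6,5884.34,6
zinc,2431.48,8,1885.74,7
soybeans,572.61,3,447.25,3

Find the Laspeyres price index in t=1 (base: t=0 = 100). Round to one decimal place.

Laspeyres price index uses base-period quantities as weights.
ΣP(t=1)·Q(t=0) = 5884.34×6 + 1885.74×8 + 447.25×3 = 35306.04 + 15085.92 + 1341.75 = 51733.71
ΣP(t=0)·Q(t=0) = 6958.24×6 + 2431.48×8 + 572.61×3 = 41749.44 + 19451.84 + 1717.83 = 62919.11
Index = 51733.71 / 62919.11 × 100 = 82.2226

82.2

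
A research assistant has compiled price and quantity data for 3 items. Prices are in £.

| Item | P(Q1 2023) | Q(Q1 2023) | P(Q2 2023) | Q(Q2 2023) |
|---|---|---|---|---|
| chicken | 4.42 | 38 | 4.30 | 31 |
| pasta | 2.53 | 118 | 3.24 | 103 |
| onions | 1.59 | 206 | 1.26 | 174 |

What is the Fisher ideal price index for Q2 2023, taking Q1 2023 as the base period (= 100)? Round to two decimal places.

Laspeyres component (base-period weights):
ΣP(Q2 2023)Q(Q1 2023) = 4.30×38 + 3.24×118 + 1.26×206 = 163.4 + 382.32 + 259.56 = 805.28
ΣP(Q1 2023)Q(Q1 2023) = 4.42×38 + 2.53×118 + 1.59×206 = 167.96 + 298.54 + 327.54 = 794.04
L = 805.28 / 794.04 × 100 = 101.4155
Paasche component (current-period weights):
ΣP(Q2 2023)Q(Q2 2023) = 4.30×31 + 3.24×103 + 1.26×174 = 133.3 + 333.72 + 219.24 = 686.26
ΣP(Q1 2023)Q(Q2 2023) = 4.42×31 + 2.53×103 + 1.59×174 = 137.02 + 260.59 + 276.66 = 674.27
P = 686.26 / 674.27 × 100 = 101.7782
Fisher = √(L × P) = √(101.4155 × 101.7782) = 101.5967

101.60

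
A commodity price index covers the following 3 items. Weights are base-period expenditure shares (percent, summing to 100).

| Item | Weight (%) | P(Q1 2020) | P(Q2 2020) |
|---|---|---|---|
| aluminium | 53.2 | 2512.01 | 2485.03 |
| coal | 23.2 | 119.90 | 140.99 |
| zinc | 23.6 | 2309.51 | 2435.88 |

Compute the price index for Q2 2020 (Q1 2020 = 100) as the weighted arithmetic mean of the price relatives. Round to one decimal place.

104.8

aluminium: 53.2 × (2485.03/2512.01) = 53.2 × 0.989260 = 52.6286
coal: 23.2 × (140.99/119.90) = 23.2 × 1.175897 = 27.2808
zinc: 23.6 × (2435.88/2309.51) = 23.6 × 1.054717 = 24.8913
Index = Σ wᵢ·(p₁ᵢ/p₀ᵢ) = 52.6286 + 27.2808 + 24.8913 = 104.8007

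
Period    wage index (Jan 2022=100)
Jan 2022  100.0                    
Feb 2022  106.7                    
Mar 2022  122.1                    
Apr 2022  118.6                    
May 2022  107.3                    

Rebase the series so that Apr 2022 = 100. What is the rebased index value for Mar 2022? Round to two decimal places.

Rebased(Mar 2022) = 122.1 / 118.6 × 100 = 102.9511

102.95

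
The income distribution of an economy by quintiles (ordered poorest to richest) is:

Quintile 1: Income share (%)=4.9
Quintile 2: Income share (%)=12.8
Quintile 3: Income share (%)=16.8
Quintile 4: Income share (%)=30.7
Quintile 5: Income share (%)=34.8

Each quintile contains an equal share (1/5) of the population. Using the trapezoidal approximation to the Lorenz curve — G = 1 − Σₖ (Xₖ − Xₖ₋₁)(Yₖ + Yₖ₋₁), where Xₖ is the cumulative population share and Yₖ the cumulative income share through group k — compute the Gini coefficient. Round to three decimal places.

Cumulative income shares Yₖ: 0.0490, 0.1770, 0.3450, 0.6520, 1.0000
Σ (Xₖ−Xₖ₋₁)(Yₖ+Yₖ₋₁) = (1/5)(0.0490+0.0000) + (1/5)(0.1770+0.0490) + (1/5)(0.3450+0.1770) + (1/5)(0.6520+0.3450) + (1/5)(1.0000+0.6520)
  = 0.0098 + 0.0452 + 0.1044 + 0.1994 + 0.3304 = 0.6892
G = 1 − 0.6892 = 0.3108

0.311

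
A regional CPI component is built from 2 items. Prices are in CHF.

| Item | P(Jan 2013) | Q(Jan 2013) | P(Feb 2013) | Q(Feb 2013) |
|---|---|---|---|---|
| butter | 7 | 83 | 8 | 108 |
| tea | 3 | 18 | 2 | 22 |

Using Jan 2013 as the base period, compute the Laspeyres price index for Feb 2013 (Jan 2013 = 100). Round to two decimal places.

110.24

Laspeyres price index uses base-period quantities as weights.
ΣP(Feb 2013)·Q(Jan 2013) = 8×83 + 2×18 = 664 + 36 = 700
ΣP(Jan 2013)·Q(Jan 2013) = 7×83 + 3×18 = 581 + 54 = 635
Index = 700 / 635 × 100 = 110.2362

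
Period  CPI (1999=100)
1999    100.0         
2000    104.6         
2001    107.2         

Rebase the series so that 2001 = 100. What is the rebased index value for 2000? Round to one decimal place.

97.6

Rebased(2000) = 104.6 / 107.2 × 100 = 97.5746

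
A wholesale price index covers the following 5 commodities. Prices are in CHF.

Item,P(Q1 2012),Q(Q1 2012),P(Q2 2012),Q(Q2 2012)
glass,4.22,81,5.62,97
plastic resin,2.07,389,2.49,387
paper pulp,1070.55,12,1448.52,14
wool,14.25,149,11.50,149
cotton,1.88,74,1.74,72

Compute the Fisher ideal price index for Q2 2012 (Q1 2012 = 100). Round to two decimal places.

127.51

Laspeyres component (base-period weights):
ΣP(Q2 2012)Q(Q1 2012) = 5.62×81 + 2.49×389 + 1448.52×12 + 11.50×149 + 1.74×74 = 455.22 + 968.61 + 17382.24 + 1713.5 + 128.76 = 20648.33
ΣP(Q1 2012)Q(Q1 2012) = 4.22×81 + 2.07×389 + 1070.55×12 + 14.25×149 + 1.88×74 = 341.82 + 805.23 + 12846.6 + 2123.25 + 139.12 = 16256.02
L = 20648.33 / 16256.02 × 100 = 127.0196
Paasche component (current-period weights):
ΣP(Q2 2012)Q(Q2 2012) = 5.62×97 + 2.49×387 + 1448.52×14 + 11.50×149 + 1.74×72 = 545.14 + 963.63 + 20279.28 + 1713.5 + 125.28 = 23626.83
ΣP(Q1 2012)Q(Q2 2012) = 4.22×97 + 2.07×387 + 1070.55×14 + 14.25×149 + 1.88×72 = 409.34 + 801.09 + 14987.7 + 2123.25 + 135.36 = 18456.74
P = 23626.83 / 18456.74 × 100 = 128.0119
Fisher = √(L × P) = √(127.0196 × 128.0119) = 127.5148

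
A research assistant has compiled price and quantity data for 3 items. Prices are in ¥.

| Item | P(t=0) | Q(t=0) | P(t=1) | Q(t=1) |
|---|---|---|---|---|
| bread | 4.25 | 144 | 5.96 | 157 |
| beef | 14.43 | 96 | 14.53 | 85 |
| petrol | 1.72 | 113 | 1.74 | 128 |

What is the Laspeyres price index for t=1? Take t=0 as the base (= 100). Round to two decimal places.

111.78

Laspeyres price index uses base-period quantities as weights.
ΣP(t=1)·Q(t=0) = 5.96×144 + 14.53×96 + 1.74×113 = 858.24 + 1394.88 + 196.62 = 2449.74
ΣP(t=0)·Q(t=0) = 4.25×144 + 14.43×96 + 1.72×113 = 612 + 1385.28 + 194.36 = 2191.64
Index = 2449.74 / 2191.64 × 100 = 111.7766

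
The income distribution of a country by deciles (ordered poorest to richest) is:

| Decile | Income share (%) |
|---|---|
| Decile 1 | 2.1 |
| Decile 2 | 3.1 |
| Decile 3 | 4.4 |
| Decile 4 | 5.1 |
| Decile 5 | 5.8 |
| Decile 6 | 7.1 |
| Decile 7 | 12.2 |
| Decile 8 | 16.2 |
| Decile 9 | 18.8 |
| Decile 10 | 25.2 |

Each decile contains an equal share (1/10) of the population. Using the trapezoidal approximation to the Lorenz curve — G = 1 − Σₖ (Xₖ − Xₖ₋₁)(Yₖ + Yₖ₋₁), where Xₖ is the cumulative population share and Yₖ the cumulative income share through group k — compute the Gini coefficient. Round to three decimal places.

0.399

Cumulative income shares Yₖ: 0.0210, 0.0520, 0.0960, 0.1470, 0.2050, 0.2760, 0.3980, 0.5600, 0.7480, 1.0000
Σ (Xₖ−Xₖ₋₁)(Yₖ+Yₖ₋₁) = (1/10)(0.0210+0.0000) + (1/10)(0.0520+0.0210) + (1/10)(0.0960+0.0520) + (1/10)(0.1470+0.0960) + (1/10)(0.2050+0.1470) + (1/10)(0.2760+0.2050) + (1/10)(0.3980+0.2760) + (1/10)(0.5600+0.3980) + (1/10)(0.7480+0.5600) + (1/10)(1.0000+0.7480)
  = 0.0021 + 0.0073 + 0.0148 + 0.0243 + 0.0352 + 0.0481 + 0.0674 + 0.0958 + 0.1308 + 0.1748 = 0.6006
G = 1 − 0.6006 = 0.3994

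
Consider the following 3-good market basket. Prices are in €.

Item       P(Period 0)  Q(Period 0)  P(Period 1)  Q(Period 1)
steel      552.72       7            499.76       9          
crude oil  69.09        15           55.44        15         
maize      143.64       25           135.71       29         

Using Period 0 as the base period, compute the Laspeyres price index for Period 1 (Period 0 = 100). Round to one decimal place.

Laspeyres price index uses base-period quantities as weights.
ΣP(Period 1)·Q(Period 0) = 499.76×7 + 55.44×15 + 135.71×25 = 3498.32 + 831.6 + 3392.75 = 7722.67
ΣP(Period 0)·Q(Period 0) = 552.72×7 + 69.09×15 + 143.64×25 = 3869.04 + 1036.35 + 3591 = 8496.39
Index = 7722.67 / 8496.39 × 100 = 90.8935

90.9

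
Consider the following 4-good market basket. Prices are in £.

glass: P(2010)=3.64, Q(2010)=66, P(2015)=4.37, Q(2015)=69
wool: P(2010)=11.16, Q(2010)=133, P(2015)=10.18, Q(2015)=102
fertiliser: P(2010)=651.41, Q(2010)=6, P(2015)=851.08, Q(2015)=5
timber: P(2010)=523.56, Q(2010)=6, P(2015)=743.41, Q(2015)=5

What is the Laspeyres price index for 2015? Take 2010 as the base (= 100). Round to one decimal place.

127.8

Laspeyres price index uses base-period quantities as weights.
ΣP(2015)·Q(2010) = 4.37×66 + 10.18×133 + 851.08×6 + 743.41×6 = 288.42 + 1353.94 + 5106.48 + 4460.46 = 11209.3
ΣP(2010)·Q(2010) = 3.64×66 + 11.16×133 + 651.41×6 + 523.56×6 = 240.24 + 1484.28 + 3908.46 + 3141.36 = 8774.34
Index = 11209.3 / 8774.34 × 100 = 127.7509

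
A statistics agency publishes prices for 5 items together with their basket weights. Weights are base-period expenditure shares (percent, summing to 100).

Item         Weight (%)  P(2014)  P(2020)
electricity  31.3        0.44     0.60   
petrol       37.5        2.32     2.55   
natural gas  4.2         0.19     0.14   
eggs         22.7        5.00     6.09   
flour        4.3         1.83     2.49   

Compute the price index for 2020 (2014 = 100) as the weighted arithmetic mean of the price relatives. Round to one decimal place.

electricity: 31.3 × (0.60/0.44) = 31.3 × 1.363636 = 42.6818
petrol: 37.5 × (2.55/2.32) = 37.5 × 1.099138 = 41.2177
natural gas: 4.2 × (0.14/0.19) = 4.2 × 0.736842 = 3.0947
eggs: 22.7 × (6.09/5.00) = 22.7 × 1.218000 = 27.6486
flour: 4.3 × (2.49/1.83) = 4.3 × 1.360656 = 5.8508
Index = Σ wᵢ·(p₁ᵢ/p₀ᵢ) = 42.6818 + 41.2177 + 3.0947 + 27.6486 + 5.8508 = 120.4936

120.5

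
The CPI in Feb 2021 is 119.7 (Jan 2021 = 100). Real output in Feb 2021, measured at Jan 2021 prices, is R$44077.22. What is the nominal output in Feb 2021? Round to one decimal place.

Nominal = Real × (Index/100) = 44077.22 × (119.7/100)
        = 44077.22 × 1.197 = 52760.4323

52760.4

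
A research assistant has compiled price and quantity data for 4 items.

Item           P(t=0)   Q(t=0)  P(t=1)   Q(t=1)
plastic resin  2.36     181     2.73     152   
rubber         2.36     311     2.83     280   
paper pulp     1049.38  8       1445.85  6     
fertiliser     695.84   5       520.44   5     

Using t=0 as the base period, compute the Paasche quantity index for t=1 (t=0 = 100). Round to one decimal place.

Paasche quantity index uses current-period prices as weights.
ΣP(t=1)·Q(t=1) = 2.73×152 + 2.83×280 + 1445.85×6 + 520.44×5 = 414.96 + 792.4 + 8675.1 + 2602.2 = 12484.66
ΣP(t=1)·Q(t=0) = 2.73×181 + 2.83×311 + 1445.85×8 + 520.44×5 = 494.13 + 880.13 + 11566.8 + 2602.2 = 15543.26
Index = 12484.66 / 15543.26 × 100 = 80.3220

80.3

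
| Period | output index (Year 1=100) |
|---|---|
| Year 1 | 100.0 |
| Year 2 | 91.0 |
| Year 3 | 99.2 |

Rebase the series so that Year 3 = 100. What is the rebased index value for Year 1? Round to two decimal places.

Rebased(Year 1) = 100.0 / 99.2 × 100 = 100.8065

100.81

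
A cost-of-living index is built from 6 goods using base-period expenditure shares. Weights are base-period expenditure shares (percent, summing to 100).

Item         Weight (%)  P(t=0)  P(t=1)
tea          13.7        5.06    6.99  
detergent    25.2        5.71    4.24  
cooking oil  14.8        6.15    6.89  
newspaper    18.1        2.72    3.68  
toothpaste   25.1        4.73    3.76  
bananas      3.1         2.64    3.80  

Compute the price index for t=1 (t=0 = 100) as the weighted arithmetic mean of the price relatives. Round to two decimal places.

103.12

tea: 13.7 × (6.99/5.06) = 13.7 × 1.381423 = 18.9255
detergent: 25.2 × (4.24/5.71) = 25.2 × 0.742557 = 18.7124
cooking oil: 14.8 × (6.89/6.15) = 14.8 × 1.120325 = 16.5808
newspaper: 18.1 × (3.68/2.72) = 18.1 × 1.352941 = 24.4882
toothpaste: 25.1 × (3.76/4.73) = 25.1 × 0.794926 = 19.9526
bananas: 3.1 × (3.80/2.64) = 3.1 × 1.439394 = 4.4621
Index = Σ wᵢ·(p₁ᵢ/p₀ᵢ) = 18.9255 + 18.7124 + 16.5808 + 24.4882 + 19.9526 + 4.4621 = 103.1217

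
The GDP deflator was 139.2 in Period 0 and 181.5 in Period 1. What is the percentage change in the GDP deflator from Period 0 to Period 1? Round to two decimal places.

Change = (181.5 − 139.2) / 139.2 × 100
       = 42.3 / 139.2 × 100 = 30.3879%

30.39%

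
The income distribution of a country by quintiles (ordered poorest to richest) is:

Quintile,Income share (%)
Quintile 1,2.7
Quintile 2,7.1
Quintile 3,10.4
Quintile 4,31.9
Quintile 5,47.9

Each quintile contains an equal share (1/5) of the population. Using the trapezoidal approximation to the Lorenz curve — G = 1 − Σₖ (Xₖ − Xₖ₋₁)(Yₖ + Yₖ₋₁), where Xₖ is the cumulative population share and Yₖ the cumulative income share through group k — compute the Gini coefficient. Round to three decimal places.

0.461

Cumulative income shares Yₖ: 0.0270, 0.0980, 0.2020, 0.5210, 1.0000
Σ (Xₖ−Xₖ₋₁)(Yₖ+Yₖ₋₁) = (1/5)(0.0270+0.0000) + (1/5)(0.0980+0.0270) + (1/5)(0.2020+0.0980) + (1/5)(0.5210+0.2020) + (1/5)(1.0000+0.5210)
  = 0.0054 + 0.0250 + 0.0600 + 0.1446 + 0.3042 = 0.5392
G = 1 − 0.5392 = 0.4608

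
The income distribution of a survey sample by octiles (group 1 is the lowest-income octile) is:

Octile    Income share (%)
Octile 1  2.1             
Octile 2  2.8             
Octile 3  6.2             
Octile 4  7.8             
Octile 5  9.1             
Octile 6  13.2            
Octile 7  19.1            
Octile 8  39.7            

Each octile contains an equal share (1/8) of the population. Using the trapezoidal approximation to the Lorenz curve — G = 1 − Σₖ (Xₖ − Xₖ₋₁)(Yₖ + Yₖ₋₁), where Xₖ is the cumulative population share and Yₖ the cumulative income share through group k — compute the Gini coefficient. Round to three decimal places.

0.459

Cumulative income shares Yₖ: 0.0210, 0.0490, 0.1110, 0.1890, 0.2800, 0.4120, 0.6030, 1.0000
Σ (Xₖ−Xₖ₋₁)(Yₖ+Yₖ₋₁) = (1/8)(0.0210+0.0000) + (1/8)(0.0490+0.0210) + (1/8)(0.1110+0.0490) + (1/8)(0.1890+0.1110) + (1/8)(0.2800+0.1890) + (1/8)(0.4120+0.2800) + (1/8)(0.6030+0.4120) + (1/8)(1.0000+0.6030)
  = 0.0026 + 0.0088 + 0.0200 + 0.0375 + 0.0586 + 0.0865 + 0.1269 + 0.2004 = 0.5413
G = 1 − 0.5413 = 0.4587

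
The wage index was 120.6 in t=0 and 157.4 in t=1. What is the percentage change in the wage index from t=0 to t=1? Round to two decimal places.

Change = (157.4 − 120.6) / 120.6 × 100
       = 36.8 / 120.6 × 100 = 30.5141%

30.51%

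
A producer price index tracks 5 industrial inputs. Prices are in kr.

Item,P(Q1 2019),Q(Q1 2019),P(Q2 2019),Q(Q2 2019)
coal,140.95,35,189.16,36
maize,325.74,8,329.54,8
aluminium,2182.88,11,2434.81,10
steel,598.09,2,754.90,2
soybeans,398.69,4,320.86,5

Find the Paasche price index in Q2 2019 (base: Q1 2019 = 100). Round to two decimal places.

Paasche price index uses current-period quantities as weights.
ΣP(Q2 2019)·Q(Q2 2019) = 189.16×36 + 329.54×8 + 2434.81×10 + 754.90×2 + 320.86×5 = 6809.76 + 2636.32 + 24348.1 + 1509.8 + 1604.3 = 36908.28
ΣP(Q1 2019)·Q(Q2 2019) = 140.95×36 + 325.74×8 + 2182.88×10 + 598.09×2 + 398.69×5 = 5074.2 + 2605.92 + 21828.8 + 1196.18 + 1993.45 = 32698.55
Index = 36908.28 / 32698.55 × 100 = 112.8744

112.87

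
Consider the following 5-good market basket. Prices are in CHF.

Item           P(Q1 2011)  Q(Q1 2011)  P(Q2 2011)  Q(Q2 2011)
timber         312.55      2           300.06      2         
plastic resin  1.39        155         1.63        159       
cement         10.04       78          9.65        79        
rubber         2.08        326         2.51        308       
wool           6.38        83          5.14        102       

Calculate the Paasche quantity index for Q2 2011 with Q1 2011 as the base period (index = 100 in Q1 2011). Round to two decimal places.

102.41

Paasche quantity index uses current-period prices as weights.
ΣP(Q2 2011)·Q(Q2 2011) = 300.06×2 + 1.63×159 + 9.65×79 + 2.51×308 + 5.14×102 = 600.12 + 259.17 + 762.35 + 773.08 + 524.28 = 2919
ΣP(Q2 2011)·Q(Q1 2011) = 300.06×2 + 1.63×155 + 9.65×78 + 2.51×326 + 5.14×83 = 600.12 + 252.65 + 752.7 + 818.26 + 426.62 = 2850.35
Index = 2919 / 2850.35 × 100 = 102.4085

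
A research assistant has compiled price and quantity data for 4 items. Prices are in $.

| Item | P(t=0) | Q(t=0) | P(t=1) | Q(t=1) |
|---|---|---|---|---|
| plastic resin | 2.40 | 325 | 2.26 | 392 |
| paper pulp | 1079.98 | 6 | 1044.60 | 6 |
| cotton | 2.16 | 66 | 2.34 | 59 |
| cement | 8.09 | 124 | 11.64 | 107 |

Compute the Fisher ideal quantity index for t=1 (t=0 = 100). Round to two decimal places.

99.68

Laspeyres component (base-period weights):
ΣP(t=0)Q(t=1) = 2.40×392 + 1079.98×6 + 2.16×59 + 8.09×107 = 940.8 + 6479.88 + 127.44 + 865.63 = 8413.75
ΣP(t=0)Q(t=0) = 2.40×325 + 1079.98×6 + 2.16×66 + 8.09×124 = 780 + 6479.88 + 142.56 + 1003.16 = 8405.6
L = 8413.75 / 8405.6 × 100 = 100.0970
Paasche component (current-period weights):
ΣP(t=1)Q(t=1) = 2.26×392 + 1044.60×6 + 2.34×59 + 11.64×107 = 885.92 + 6267.6 + 138.06 + 1245.48 = 8537.06
ΣP(t=1)Q(t=0) = 2.26×325 + 1044.60×6 + 2.34×66 + 11.64×124 = 734.5 + 6267.6 + 154.44 + 1443.36 = 8599.9
P = 8537.06 / 8599.9 × 100 = 99.2693
Fisher = √(L × P) = √(100.0970 × 99.2693) = 99.6823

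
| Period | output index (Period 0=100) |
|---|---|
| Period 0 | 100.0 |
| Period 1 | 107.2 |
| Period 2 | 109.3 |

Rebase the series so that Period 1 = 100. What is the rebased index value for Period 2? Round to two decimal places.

101.96

Rebased(Period 2) = 109.3 / 107.2 × 100 = 101.9590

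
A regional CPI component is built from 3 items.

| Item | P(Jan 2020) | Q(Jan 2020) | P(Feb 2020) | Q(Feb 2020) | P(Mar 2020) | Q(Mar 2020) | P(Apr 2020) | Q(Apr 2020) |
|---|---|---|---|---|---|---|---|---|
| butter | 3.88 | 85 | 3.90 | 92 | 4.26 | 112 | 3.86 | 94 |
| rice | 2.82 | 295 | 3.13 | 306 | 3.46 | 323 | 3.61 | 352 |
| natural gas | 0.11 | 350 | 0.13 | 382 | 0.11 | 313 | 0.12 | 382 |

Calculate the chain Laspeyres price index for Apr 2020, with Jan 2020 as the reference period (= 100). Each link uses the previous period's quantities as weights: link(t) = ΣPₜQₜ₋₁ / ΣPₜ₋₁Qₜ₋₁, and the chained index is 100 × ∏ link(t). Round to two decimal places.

118.87

Link Jan 2020→Feb 2020:
ΣP(Feb 2020)Q(Jan 2020) = 3.90×85 + 3.13×295 + 0.13×350 = 331.5 + 923.35 + 45.5 = 1300.35
ΣP(Jan 2020)Q(Jan 2020) = 3.88×85 + 2.82×295 + 0.11×350 = 329.8 + 831.9 + 38.5 = 1200.2
link = 1300.35/1200.2 = 1.083444
Link Feb 2020→Mar 2020:
ΣP(Mar 2020)Q(Feb 2020) = 4.26×92 + 3.46×306 + 0.11×382 = 391.92 + 1058.76 + 42.02 = 1492.7
ΣP(Feb 2020)Q(Feb 2020) = 3.90×92 + 3.13×306 + 0.13×382 = 358.8 + 957.78 + 49.66 = 1366.24
link = 1492.7/1366.24 = 1.092561
Link Mar 2020→Apr 2020:
ΣP(Apr 2020)Q(Mar 2020) = 3.86×112 + 3.61×323 + 0.12×313 = 432.32 + 1166.03 + 37.56 = 1635.91
ΣP(Mar 2020)Q(Mar 2020) = 4.26×112 + 3.46×323 + 0.11×313 = 477.12 + 1117.58 + 34.43 = 1629.13
link = 1635.91/1629.13 = 1.004162
Chained index = 100 × 1.083444 × 1.092561 × 1.004162 = 118.8655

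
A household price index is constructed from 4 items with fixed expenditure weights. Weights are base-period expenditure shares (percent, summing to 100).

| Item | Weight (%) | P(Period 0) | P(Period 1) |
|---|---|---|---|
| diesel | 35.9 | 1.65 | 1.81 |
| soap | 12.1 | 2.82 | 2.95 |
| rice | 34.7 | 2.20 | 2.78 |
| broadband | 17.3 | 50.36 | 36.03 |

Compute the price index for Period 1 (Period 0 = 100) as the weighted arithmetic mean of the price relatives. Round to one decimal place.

108.3

diesel: 35.9 × (1.81/1.65) = 35.9 × 1.096970 = 39.3812
soap: 12.1 × (2.95/2.82) = 12.1 × 1.046099 = 12.6578
rice: 34.7 × (2.78/2.20) = 34.7 × 1.263636 = 43.8482
broadband: 17.3 × (36.03/50.36) = 17.3 × 0.715449 = 12.3773
Index = Σ wᵢ·(p₁ᵢ/p₀ᵢ) = 39.3812 + 12.6578 + 43.8482 + 12.3773 = 108.2645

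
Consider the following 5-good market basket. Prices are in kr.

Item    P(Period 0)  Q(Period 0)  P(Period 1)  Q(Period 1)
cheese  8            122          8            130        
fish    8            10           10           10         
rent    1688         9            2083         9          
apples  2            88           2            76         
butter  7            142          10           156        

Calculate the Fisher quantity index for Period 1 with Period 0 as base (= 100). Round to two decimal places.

Laspeyres component (base-period weights):
ΣP(Period 0)Q(Period 1) = 8×130 + 8×10 + 1688×9 + 2×76 + 7×156 = 1040 + 80 + 15192 + 152 + 1092 = 17556
ΣP(Period 0)Q(Period 0) = 8×122 + 8×10 + 1688×9 + 2×88 + 7×142 = 976 + 80 + 15192 + 176 + 994 = 17418
L = 17556 / 17418 × 100 = 100.7923
Paasche component (current-period weights):
ΣP(Period 1)Q(Period 1) = 8×130 + 10×10 + 2083×9 + 2×76 + 10×156 = 1040 + 100 + 18747 + 152 + 1560 = 21599
ΣP(Period 1)Q(Period 0) = 8×122 + 10×10 + 2083×9 + 2×88 + 10×142 = 976 + 100 + 18747 + 176 + 1420 = 21419
P = 21599 / 21419 × 100 = 100.8404
Fisher = √(L × P) = √(100.7923 × 100.8404) = 100.8163

100.82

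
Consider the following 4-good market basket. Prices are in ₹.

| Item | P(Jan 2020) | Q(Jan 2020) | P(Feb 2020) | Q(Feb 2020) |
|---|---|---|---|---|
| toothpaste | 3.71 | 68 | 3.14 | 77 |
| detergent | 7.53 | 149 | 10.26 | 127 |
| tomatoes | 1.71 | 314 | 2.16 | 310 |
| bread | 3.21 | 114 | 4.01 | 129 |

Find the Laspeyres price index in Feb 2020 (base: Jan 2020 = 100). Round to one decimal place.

Laspeyres price index uses base-period quantities as weights.
ΣP(Feb 2020)·Q(Jan 2020) = 3.14×68 + 10.26×149 + 2.16×314 + 4.01×114 = 213.52 + 1528.74 + 678.24 + 457.14 = 2877.64
ΣP(Jan 2020)·Q(Jan 2020) = 3.71×68 + 7.53×149 + 1.71×314 + 3.21×114 = 252.28 + 1121.97 + 536.94 + 365.94 = 2277.13
Index = 2877.64 / 2277.13 × 100 = 126.3714

126.4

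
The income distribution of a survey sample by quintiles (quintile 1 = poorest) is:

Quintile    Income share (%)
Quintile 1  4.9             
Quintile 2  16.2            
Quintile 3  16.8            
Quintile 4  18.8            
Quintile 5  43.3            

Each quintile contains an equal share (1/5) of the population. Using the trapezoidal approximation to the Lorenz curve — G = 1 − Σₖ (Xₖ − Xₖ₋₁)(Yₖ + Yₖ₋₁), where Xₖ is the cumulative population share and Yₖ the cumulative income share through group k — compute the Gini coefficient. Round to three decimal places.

Cumulative income shares Yₖ: 0.0490, 0.2110, 0.3790, 0.5670, 1.0000
Σ (Xₖ−Xₖ₋₁)(Yₖ+Yₖ₋₁) = (1/5)(0.0490+0.0000) + (1/5)(0.2110+0.0490) + (1/5)(0.3790+0.2110) + (1/5)(0.5670+0.3790) + (1/5)(1.0000+0.5670)
  = 0.0098 + 0.0520 + 0.1180 + 0.1892 + 0.3134 = 0.6824
G = 1 − 0.6824 = 0.3176

0.318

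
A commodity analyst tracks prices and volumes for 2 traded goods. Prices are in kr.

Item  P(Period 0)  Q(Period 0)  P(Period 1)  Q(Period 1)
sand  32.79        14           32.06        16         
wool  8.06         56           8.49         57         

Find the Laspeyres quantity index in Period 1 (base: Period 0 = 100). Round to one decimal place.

108.1

Laspeyres quantity index uses base-period prices as weights.
ΣP(Period 0)·Q(Period 1) = 32.79×16 + 8.06×57 = 524.64 + 459.42 = 984.06
ΣP(Period 0)·Q(Period 0) = 32.79×14 + 8.06×56 = 459.06 + 451.36 = 910.42
Index = 984.06 / 910.42 × 100 = 108.0886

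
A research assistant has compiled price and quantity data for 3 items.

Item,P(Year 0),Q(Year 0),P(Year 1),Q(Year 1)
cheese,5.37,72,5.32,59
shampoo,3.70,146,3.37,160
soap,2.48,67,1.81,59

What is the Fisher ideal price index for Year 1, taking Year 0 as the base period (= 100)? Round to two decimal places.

91.06

Laspeyres component (base-period weights):
ΣP(Year 1)Q(Year 0) = 5.32×72 + 3.37×146 + 1.81×67 = 383.04 + 492.02 + 121.27 = 996.33
ΣP(Year 0)Q(Year 0) = 5.37×72 + 3.70×146 + 2.48×67 = 386.64 + 540.2 + 166.16 = 1093
L = 996.33 / 1093 × 100 = 91.1555
Paasche component (current-period weights):
ΣP(Year 1)Q(Year 1) = 5.32×59 + 3.37×160 + 1.81×59 = 313.88 + 539.2 + 106.79 = 959.87
ΣP(Year 0)Q(Year 1) = 5.37×59 + 3.70×160 + 2.48×59 = 316.83 + 592 + 146.32 = 1055.15
P = 959.87 / 1055.15 × 100 = 90.9700
Fisher = √(L × P) = √(91.1555 × 90.9700) = 91.0627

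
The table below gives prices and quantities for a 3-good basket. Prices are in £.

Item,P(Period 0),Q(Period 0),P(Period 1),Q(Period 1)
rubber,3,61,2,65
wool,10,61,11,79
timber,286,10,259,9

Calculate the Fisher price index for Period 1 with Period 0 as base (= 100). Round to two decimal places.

93.09

Laspeyres component (base-period weights):
ΣP(Period 1)Q(Period 0) = 2×61 + 11×61 + 259×10 = 122 + 671 + 2590 = 3383
ΣP(Period 0)Q(Period 0) = 3×61 + 10×61 + 286×10 = 183 + 610 + 2860 = 3653
L = 3383 / 3653 × 100 = 92.6088
Paasche component (current-period weights):
ΣP(Period 1)Q(Period 1) = 2×65 + 11×79 + 259×9 = 130 + 869 + 2331 = 3330
ΣP(Period 0)Q(Period 1) = 3×65 + 10×79 + 286×9 = 195 + 790 + 2574 = 3559
P = 3330 / 3559 × 100 = 93.5656
Fisher = √(L × P) = √(92.6088 × 93.5656) = 93.0860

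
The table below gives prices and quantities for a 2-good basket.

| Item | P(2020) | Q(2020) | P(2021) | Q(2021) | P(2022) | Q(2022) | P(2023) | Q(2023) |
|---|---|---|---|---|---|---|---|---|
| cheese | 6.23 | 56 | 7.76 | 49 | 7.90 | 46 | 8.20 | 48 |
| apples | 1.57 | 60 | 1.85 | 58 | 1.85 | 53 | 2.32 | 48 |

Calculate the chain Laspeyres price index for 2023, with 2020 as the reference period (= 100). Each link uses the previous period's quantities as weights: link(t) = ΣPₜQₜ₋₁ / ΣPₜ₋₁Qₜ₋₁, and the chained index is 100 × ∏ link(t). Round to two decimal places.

135.34

Link 2020→2021:
ΣP(2021)Q(2020) = 7.76×56 + 1.85×60 = 434.56 + 111 = 545.56
ΣP(2020)Q(2020) = 6.23×56 + 1.57×60 = 348.88 + 94.2 = 443.08
link = 545.56/443.08 = 1.231290
Link 2021→2022:
ΣP(2022)Q(2021) = 7.90×49 + 1.85×58 = 387.1 + 107.3 = 494.4
ΣP(2021)Q(2021) = 7.76×49 + 1.85×58 = 380.24 + 107.3 = 487.54
link = 494.4/487.54 = 1.014071
Link 2022→2023:
ΣP(2023)Q(2022) = 8.20×46 + 2.32×53 = 377.2 + 122.96 = 500.16
ΣP(2022)Q(2022) = 7.90×46 + 1.85×53 = 363.4 + 98.05 = 461.45
link = 500.16/461.45 = 1.083888
Chained index = 100 × 1.231290 × 1.014071 × 1.083888 = 135.3359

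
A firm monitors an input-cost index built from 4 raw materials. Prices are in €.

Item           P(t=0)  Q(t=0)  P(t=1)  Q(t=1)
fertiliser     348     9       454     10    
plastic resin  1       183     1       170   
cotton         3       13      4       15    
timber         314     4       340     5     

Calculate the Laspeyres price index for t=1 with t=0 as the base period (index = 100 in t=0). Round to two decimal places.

Laspeyres price index uses base-period quantities as weights.
ΣP(t=1)·Q(t=0) = 454×9 + 1×183 + 4×13 + 340×4 = 4086 + 183 + 52 + 1360 = 5681
ΣP(t=0)·Q(t=0) = 348×9 + 1×183 + 3×13 + 314×4 = 3132 + 183 + 39 + 1256 = 4610
Index = 5681 / 4610 × 100 = 123.2321

123.23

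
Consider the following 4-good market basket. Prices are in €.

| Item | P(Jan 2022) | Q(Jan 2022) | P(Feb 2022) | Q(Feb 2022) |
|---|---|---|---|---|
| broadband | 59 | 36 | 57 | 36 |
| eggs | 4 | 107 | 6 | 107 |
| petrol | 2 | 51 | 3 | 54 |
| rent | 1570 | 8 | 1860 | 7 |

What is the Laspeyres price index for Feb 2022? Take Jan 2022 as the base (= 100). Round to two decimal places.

Laspeyres price index uses base-period quantities as weights.
ΣP(Feb 2022)·Q(Jan 2022) = 57×36 + 6×107 + 3×51 + 1860×8 = 2052 + 642 + 153 + 14880 = 17727
ΣP(Jan 2022)·Q(Jan 2022) = 59×36 + 4×107 + 2×51 + 1570×8 = 2124 + 428 + 102 + 12560 = 15214
Index = 17727 / 15214 × 100 = 116.5177

116.52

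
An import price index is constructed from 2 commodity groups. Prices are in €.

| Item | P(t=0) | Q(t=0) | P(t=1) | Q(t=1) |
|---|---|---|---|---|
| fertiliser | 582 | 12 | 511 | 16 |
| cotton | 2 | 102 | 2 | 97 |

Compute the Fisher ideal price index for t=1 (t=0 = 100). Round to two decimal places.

Laspeyres component (base-period weights):
ΣP(t=1)Q(t=0) = 511×12 + 2×102 = 6132 + 204 = 6336
ΣP(t=0)Q(t=0) = 582×12 + 2×102 = 6984 + 204 = 7188
L = 6336 / 7188 × 100 = 88.1469
Paasche component (current-period weights):
ΣP(t=1)Q(t=1) = 511×16 + 2×97 = 8176 + 194 = 8370
ΣP(t=0)Q(t=1) = 582×16 + 2×97 = 9312 + 194 = 9506
P = 8370 / 9506 × 100 = 88.0497
Fisher = √(L × P) = √(88.1469 × 88.0497) = 88.0983

88.10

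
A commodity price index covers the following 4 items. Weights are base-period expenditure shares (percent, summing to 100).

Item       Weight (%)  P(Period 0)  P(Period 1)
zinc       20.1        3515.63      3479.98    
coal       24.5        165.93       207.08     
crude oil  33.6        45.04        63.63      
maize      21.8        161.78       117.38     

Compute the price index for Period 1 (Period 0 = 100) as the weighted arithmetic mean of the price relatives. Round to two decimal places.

zinc: 20.1 × (3479.98/3515.63) = 20.1 × 0.989860 = 19.8962
coal: 24.5 × (207.08/165.93) = 24.5 × 1.247996 = 30.5759
crude oil: 33.6 × (63.63/45.04) = 33.6 × 1.412744 = 47.4682
maize: 21.8 × (117.38/161.78) = 21.8 × 0.725553 = 15.8171
Index = Σ wᵢ·(p₁ᵢ/p₀ᵢ) = 19.8962 + 30.5759 + 47.4682 + 15.8171 = 113.7573

113.76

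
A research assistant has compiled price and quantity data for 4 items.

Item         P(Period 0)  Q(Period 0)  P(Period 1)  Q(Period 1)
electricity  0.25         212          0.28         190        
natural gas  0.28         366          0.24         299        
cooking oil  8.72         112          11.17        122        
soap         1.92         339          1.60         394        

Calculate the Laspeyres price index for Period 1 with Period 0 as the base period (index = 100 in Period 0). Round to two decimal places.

108.84

Laspeyres price index uses base-period quantities as weights.
ΣP(Period 1)·Q(Period 0) = 0.28×212 + 0.24×366 + 11.17×112 + 1.60×339 = 59.36 + 87.84 + 1251.04 + 542.4 = 1940.64
ΣP(Period 0)·Q(Period 0) = 0.25×212 + 0.28×366 + 8.72×112 + 1.92×339 = 53 + 102.48 + 976.64 + 650.88 = 1783
Index = 1940.64 / 1783 × 100 = 108.8413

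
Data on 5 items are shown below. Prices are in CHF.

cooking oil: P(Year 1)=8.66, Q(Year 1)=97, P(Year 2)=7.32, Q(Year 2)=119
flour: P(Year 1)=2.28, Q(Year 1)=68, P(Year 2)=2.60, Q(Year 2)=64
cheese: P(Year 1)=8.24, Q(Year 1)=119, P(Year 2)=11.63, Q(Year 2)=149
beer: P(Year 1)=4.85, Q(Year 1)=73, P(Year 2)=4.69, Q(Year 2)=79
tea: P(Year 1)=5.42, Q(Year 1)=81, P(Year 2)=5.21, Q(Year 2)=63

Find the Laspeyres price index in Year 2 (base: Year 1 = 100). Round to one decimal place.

109.6

Laspeyres price index uses base-period quantities as weights.
ΣP(Year 2)·Q(Year 1) = 7.32×97 + 2.60×68 + 11.63×119 + 4.69×73 + 5.21×81 = 710.04 + 176.8 + 1383.97 + 342.37 + 422.01 = 3035.19
ΣP(Year 1)·Q(Year 1) = 8.66×97 + 2.28×68 + 8.24×119 + 4.85×73 + 5.42×81 = 840.02 + 155.04 + 980.56 + 354.05 + 439.02 = 2768.69
Index = 3035.19 / 2768.69 × 100 = 109.6255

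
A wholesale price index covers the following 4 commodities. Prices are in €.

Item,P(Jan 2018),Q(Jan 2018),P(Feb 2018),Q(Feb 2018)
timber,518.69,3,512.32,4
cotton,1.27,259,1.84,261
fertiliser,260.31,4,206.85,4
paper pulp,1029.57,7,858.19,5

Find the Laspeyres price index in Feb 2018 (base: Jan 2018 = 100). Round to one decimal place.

Laspeyres price index uses base-period quantities as weights.
ΣP(Feb 2018)·Q(Jan 2018) = 512.32×3 + 1.84×259 + 206.85×4 + 858.19×7 = 1536.96 + 476.56 + 827.4 + 6007.33 = 8848.25
ΣP(Jan 2018)·Q(Jan 2018) = 518.69×3 + 1.27×259 + 260.31×4 + 1029.57×7 = 1556.07 + 328.93 + 1041.24 + 7206.99 = 10133.23
Index = 8848.25 / 10133.23 × 100 = 87.3191

87.3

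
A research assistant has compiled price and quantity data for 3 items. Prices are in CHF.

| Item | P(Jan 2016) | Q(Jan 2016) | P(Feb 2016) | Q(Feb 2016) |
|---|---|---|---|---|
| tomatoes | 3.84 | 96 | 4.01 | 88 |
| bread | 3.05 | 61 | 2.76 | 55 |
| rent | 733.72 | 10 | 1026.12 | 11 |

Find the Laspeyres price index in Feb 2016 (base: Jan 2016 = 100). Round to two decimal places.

Laspeyres price index uses base-period quantities as weights.
ΣP(Feb 2016)·Q(Jan 2016) = 4.01×96 + 2.76×61 + 1026.12×10 = 384.96 + 168.36 + 10261.2 = 10814.52
ΣP(Jan 2016)·Q(Jan 2016) = 3.84×96 + 3.05×61 + 733.72×10 = 368.64 + 186.05 + 7337.2 = 7891.89
Index = 10814.52 / 7891.89 × 100 = 137.0333

137.03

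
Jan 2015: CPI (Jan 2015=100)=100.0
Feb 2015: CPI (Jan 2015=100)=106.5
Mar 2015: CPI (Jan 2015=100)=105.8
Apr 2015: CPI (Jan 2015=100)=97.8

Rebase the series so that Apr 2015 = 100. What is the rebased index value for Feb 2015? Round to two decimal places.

Rebased(Feb 2015) = 106.5 / 97.8 × 100 = 108.8957

108.90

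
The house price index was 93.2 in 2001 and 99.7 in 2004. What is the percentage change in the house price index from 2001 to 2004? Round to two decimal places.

Change = (99.7 − 93.2) / 93.2 × 100
       = 6.5 / 93.2 × 100 = 6.9742%

6.97%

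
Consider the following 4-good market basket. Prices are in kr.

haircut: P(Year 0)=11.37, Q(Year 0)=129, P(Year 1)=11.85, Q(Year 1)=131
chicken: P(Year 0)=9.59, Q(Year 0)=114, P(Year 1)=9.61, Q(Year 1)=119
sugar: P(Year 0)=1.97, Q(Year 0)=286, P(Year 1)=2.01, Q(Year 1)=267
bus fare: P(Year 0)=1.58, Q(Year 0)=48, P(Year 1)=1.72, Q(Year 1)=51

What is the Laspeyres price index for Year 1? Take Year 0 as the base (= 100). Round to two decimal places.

Laspeyres price index uses base-period quantities as weights.
ΣP(Year 1)·Q(Year 0) = 11.85×129 + 9.61×114 + 2.01×286 + 1.72×48 = 1528.65 + 1095.54 + 574.86 + 82.56 = 3281.61
ΣP(Year 0)·Q(Year 0) = 11.37×129 + 9.59×114 + 1.97×286 + 1.58×48 = 1466.73 + 1093.26 + 563.42 + 75.84 = 3199.25
Index = 3281.61 / 3199.25 × 100 = 102.5744

102.57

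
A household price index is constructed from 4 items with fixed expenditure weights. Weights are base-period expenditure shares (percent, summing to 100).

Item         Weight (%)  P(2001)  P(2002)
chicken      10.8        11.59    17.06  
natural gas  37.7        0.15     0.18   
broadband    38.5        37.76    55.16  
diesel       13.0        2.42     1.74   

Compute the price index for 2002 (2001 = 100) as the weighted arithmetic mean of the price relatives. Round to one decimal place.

chicken: 10.8 × (17.06/11.59) = 10.8 × 1.471959 = 15.8972
natural gas: 37.7 × (0.18/0.15) = 37.7 × 1.200000 = 45.2400
broadband: 38.5 × (55.16/37.76) = 38.5 × 1.460805 = 56.2410
diesel: 13.0 × (1.74/2.42) = 13.0 × 0.719008 = 9.3471
Index = Σ wᵢ·(p₁ᵢ/p₀ᵢ) = 15.8972 + 45.2400 + 56.2410 + 9.3471 = 126.7253

126.7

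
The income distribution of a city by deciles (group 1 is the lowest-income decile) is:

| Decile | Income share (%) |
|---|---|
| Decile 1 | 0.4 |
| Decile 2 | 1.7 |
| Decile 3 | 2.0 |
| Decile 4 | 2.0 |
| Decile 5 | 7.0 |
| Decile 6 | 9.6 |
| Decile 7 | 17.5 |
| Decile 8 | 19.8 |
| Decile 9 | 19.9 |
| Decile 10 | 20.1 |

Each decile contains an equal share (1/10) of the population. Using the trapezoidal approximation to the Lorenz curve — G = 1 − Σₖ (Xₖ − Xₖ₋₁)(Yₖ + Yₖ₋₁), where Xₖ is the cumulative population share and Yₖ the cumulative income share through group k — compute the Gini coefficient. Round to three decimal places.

Cumulative income shares Yₖ: 0.0040, 0.0210, 0.0410, 0.0610, 0.1310, 0.2270, 0.4020, 0.6000, 0.7990, 1.0000
Σ (Xₖ−Xₖ₋₁)(Yₖ+Yₖ₋₁) = (1/10)(0.0040+0.0000) + (1/10)(0.0210+0.0040) + (1/10)(0.0410+0.0210) + (1/10)(0.0610+0.0410) + (1/10)(0.1310+0.0610) + (1/10)(0.2270+0.1310) + (1/10)(0.4020+0.2270) + (1/10)(0.6000+0.4020) + (1/10)(0.7990+0.6000) + (1/10)(1.0000+0.7990)
  = 0.0004 + 0.0025 + 0.0062 + 0.0102 + 0.0192 + 0.0358 + 0.0629 + 0.1002 + 0.1399 + 0.1799 = 0.5572
G = 1 − 0.5572 = 0.4428

0.443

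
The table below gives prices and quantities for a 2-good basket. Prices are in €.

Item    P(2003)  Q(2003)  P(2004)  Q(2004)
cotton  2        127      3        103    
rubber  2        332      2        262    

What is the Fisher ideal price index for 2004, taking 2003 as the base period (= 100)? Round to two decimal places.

Laspeyres component (base-period weights):
ΣP(2004)Q(2003) = 3×127 + 2×332 = 381 + 664 = 1045
ΣP(2003)Q(2003) = 2×127 + 2×332 = 254 + 664 = 918
L = 1045 / 918 × 100 = 113.8344
Paasche component (current-period weights):
ΣP(2004)Q(2004) = 3×103 + 2×262 = 309 + 524 = 833
ΣP(2003)Q(2004) = 2×103 + 2×262 = 206 + 524 = 730
P = 833 / 730 × 100 = 114.1096
Fisher = √(L × P) = √(113.8344 × 114.1096) = 113.9719

113.97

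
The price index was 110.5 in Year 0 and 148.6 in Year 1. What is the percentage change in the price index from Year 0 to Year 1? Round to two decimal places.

34.48%

Change = (148.6 − 110.5) / 110.5 × 100
       = 38.1 / 110.5 × 100 = 34.4796%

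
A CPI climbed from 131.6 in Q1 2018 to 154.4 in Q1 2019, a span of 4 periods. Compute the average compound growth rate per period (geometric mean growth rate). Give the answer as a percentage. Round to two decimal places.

Growth factor = (154.4/131.6)^(1/4) = (1.173252)^(1/4) = 1.040753
Growth rate = 1.040753 − 1 = 0.040753 = 4.0753%

4.08%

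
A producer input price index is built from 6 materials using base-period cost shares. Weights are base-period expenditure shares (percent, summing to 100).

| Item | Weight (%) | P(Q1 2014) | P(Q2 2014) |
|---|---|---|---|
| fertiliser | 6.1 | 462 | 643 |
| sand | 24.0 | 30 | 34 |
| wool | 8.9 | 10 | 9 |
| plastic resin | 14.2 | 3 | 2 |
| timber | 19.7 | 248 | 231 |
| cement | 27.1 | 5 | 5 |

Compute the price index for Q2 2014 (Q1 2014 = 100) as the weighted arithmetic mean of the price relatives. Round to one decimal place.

fertiliser: 6.1 × (643/462) = 6.1 × 1.391775 = 8.4898
sand: 24.0 × (34/30) = 24.0 × 1.133333 = 27.2000
wool: 8.9 × (9/10) = 8.9 × 0.900000 = 8.0100
plastic resin: 14.2 × (2/3) = 14.2 × 0.666667 = 9.4667
timber: 19.7 × (231/248) = 19.7 × 0.931452 = 18.3496
cement: 27.1 × (5/5) = 27.1 × 1.000000 = 27.1000
Index = Σ wᵢ·(p₁ᵢ/p₀ᵢ) = 8.4898 + 27.2000 + 8.0100 + 9.4667 + 18.3496 + 27.1000 = 98.6161

98.6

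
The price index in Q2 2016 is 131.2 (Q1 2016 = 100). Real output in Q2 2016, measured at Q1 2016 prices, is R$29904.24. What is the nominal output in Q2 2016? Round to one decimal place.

Nominal = Real × (Index/100) = 29904.24 × (131.2/100)
        = 29904.24 × 1.312 = 39234.3629

39234.4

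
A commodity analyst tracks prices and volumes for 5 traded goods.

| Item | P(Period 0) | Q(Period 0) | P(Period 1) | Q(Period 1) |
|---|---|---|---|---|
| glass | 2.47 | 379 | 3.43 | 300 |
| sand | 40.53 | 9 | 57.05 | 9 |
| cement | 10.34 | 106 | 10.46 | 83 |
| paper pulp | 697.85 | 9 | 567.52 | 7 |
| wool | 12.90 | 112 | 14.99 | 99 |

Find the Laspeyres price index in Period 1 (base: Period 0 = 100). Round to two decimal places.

95.91

Laspeyres price index uses base-period quantities as weights.
ΣP(Period 1)·Q(Period 0) = 3.43×379 + 57.05×9 + 10.46×106 + 567.52×9 + 14.99×112 = 1299.97 + 513.45 + 1108.76 + 5107.68 + 1678.88 = 9708.74
ΣP(Period 0)·Q(Period 0) = 2.47×379 + 40.53×9 + 10.34×106 + 697.85×9 + 12.90×112 = 936.13 + 364.77 + 1096.04 + 6280.65 + 1444.8 = 10122.39
Index = 9708.74 / 10122.39 × 100 = 95.9135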